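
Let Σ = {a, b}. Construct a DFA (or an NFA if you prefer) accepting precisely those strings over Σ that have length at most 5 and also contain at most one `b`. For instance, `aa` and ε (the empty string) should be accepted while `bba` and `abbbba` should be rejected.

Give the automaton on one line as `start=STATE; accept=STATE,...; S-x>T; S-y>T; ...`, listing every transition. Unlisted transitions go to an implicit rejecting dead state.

Run two small machines in parallel and take their product. One (7 states) tracks the input length, saturating at 6; the other (3 states) tracks the count of `b`s, saturating at 2. Each combined state is a pair, one component from each; accept when both components accept. Equivalent product states are then merged.
An 11-state machine:
          a    b  
>* q0     q1   q2 
 * q1     q3   q4 
 * q2     q4   q5 
 * q3     q6   q7 
 * q4     q7   q5 
   q5     q5   q5 
 * q6     q8   q9 
 * q7     q9   q5 
 * q8    q10  q10 
 * q9    q10   q5 
 * q10    q5   q5 
(> = start, * = accepting)

start=q0; accept=q0,q1,q2,q3,q4,q6,q7,q8,q9,q10; q0-a>q1; q0-b>q2; q1-a>q3; q1-b>q4; q2-a>q4; q2-b>q5; q3-a>q6; q3-b>q7; q4-a>q7; q4-b>q5; q5-a>q5; q5-b>q5; q6-a>q8; q6-b>q9; q7-a>q9; q7-b>q5; q8-a>q10; q8-b>q10; q9-a>q10; q9-b>q5; q10-a>q5; q10-b>q5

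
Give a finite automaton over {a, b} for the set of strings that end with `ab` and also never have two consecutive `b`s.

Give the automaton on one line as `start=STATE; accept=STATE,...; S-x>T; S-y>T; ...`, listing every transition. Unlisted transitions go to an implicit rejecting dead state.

start=s0; accept=s3; s0-a>s1; s0-b>s2; s1-a>s1; s1-b>s3; s2-a>s1; s2-b>s4; s3-a>s1; s3-b>s4; s4-a>s4; s4-b>s4

Build one automaton per condition and run them in lockstep. The first has 3 states tracking how much of the suffix `ab` has currently been matched; the second has 3 states tracking partial matches of the forbidden pattern `bb`. A product state is a pair (one from each), accepting exactly when both do. After merging equivalent states the machine shrinks.
A 5-state machine:
        a   b  
>  s0   s1  s2 
   s1   s1  s3 
   s2   s1  s4 
 * s3   s1  s4 
   s4   s4  s4 
(> = start, * = accepting)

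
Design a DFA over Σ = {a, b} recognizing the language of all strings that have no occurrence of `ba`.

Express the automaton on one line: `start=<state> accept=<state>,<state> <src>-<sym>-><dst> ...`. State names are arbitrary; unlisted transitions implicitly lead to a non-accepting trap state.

start=q0 accept=q0,q1 q0-a->q0 q0-b->q1 q1-a->q2 q1-b->q1 q2-a->q2 q2-b->q2

Track partial matches of the forbidden pattern `ba`. State q2 is a dead state reached once `ba` has occurred; every other state accepts. q0 means no part of `ba` is currently matched.
3 states suffice.
        a   b  
>* q0   q0  q1 
 * q1   q2  q1 
   q2   q2  q2 
(> = start, * = accepting)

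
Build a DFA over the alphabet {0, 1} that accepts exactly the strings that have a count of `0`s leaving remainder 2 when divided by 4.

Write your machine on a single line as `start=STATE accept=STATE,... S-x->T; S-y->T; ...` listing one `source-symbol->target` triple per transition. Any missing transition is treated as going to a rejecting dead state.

Keep the running count of `0`s modulo 4: each `0` advances along the cycle A → B → C → D → A while other symbols loop. Accept at C.
A 4-state machine:
       0  1 
>  A   B  A 
   B   C  B 
 * C   D  C 
   D   A  D 
(> = start, * = accepting)

start=A; accept=C; A-0->B; A-1->A; B-0->C; B-1->B; C-0->D; C-1->C; D-0->A; D-1->D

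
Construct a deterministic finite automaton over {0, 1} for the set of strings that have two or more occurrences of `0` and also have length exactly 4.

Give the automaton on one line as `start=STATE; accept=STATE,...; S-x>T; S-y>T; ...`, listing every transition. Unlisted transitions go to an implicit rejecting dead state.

Handle the two conditions separately and then intersect. One (4 states) tracks the count of `0`s, saturating at 3; the other (6 states) tracks the input length, saturating at 5. Each combined state is a pair, one component from each; accept when both components accept.
          0    1  
>  q0     q1   q2 
   q1     q3   q4 
   q2     q4   q5 
   q3     q6   q7 
   q4     q7   q8 
   q5     q8   q9 
   q6    q10  q10 
   q7    q10  q11 
   q8    q11  q12 
   q9    q12  q13 
 * q10   q14  q14 
 * q11   q14  q15 
   q12   q15  q16 
   q13   q16  q17 
   q14   q14  q14 
   q15   q14  q15 
   q16   q15  q16 
   q17   q16  q17 
(> = start, * = accepting)

start=q0; accept=q10,q11; q0-0>q1; q0-1>q2; q1-0>q3; q1-1>q4; q2-0>q4; q2-1>q5; q3-0>q6; q3-1>q7; q4-0>q7; q4-1>q8; q5-0>q8; q5-1>q9; q6-0>q10; q6-1>q10; q7-0>q10; q7-1>q11; q8-0>q11; q8-1>q12; q9-0>q12; q9-1>q13; q10-0>q14; q10-1>q14; q11-0>q14; q11-1>q15; q12-0>q15; q12-1>q16; q13-0>q16; q13-1>q17; q14-0>q14; q14-1>q14; q15-0>q14; q15-1>q15; q16-0>q15; q16-1>q16; q17-0>q16; q17-1>q17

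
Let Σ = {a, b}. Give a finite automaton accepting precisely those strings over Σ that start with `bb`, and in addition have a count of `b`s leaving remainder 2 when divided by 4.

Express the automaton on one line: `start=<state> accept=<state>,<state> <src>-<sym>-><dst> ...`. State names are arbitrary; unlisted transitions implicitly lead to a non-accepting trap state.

Run two small machines in parallel and take their product. The first has 4 states tracking whether the input so far still matches the prefix `bb`; the second has 4 states tracking the count of `b`s modulo 4. A product state is a pair (one from each), accepting exactly when both do.
With 10 states:
        a   b  
>  q0   q1  q2 
   q1   q1  q3 
   q2   q3  q4 
   q3   q3  q5 
 * q4   q4  q6 
   q5   q5  q7 
   q6   q6  q8 
   q7   q7  q1 
   q8   q8  q9 
   q9   q9  q4 
(> = start, * = accepting)

start=q0 accept=q4 q0-a->q1 q0-b->q2 q1-a->q1 q1-b->q3 q2-a->q3 q2-b->q4 q3-a->q3 q3-b->q5 q4-a->q4 q4-b->q6 q5-a->q5 q5-b->q7 q6-a->q6 q6-b->q8 q7-a->q7 q7-b->q1 q8-a->q8 q8-b->q9 q9-a->q9 q9-b->q4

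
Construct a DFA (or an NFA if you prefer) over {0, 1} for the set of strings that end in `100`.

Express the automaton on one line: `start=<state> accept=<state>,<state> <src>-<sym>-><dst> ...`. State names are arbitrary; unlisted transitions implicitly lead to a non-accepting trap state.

Remember how much of `100` the current input suffix matches. State s0 means no match yet; s1 means the last symbol is `1`; s2 means the last 2 symbols are `10`; s3 means the last 3 symbols are `100`. Only s3 accepts. On a mismatch, fall back to the longest proper suffix that is still a prefix of `100`.
4 states suffice.
        0   1  
>  s0   s0  s1 
   s1   s2  s1 
   s2   s3  s1 
 * s3   s0  s1 
(> = start, * = accepting)

start=s0 accept=s3 s0-0->s0 s0-1->s1 s1-0->s2 s1-1->s1 s2-0->s3 s2-1->s1 s3-0->s0 s3-1->s1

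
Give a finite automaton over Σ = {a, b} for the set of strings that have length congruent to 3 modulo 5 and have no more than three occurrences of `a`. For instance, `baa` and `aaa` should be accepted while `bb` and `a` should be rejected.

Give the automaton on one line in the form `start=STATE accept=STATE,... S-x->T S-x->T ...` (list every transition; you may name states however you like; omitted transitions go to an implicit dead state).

start=q0 accept=q6,q7,q8,q9 q0-a->q1 q0-b->q2 q1-a->q3 q1-b->q4 q2-a->q4 q2-b->q5 q3-a->q6 q3-b->q7 q4-a->q7 q4-b->q8 q5-a->q8 q5-b->q9 q6-a->q10 q6-b->q11 q7-a->q11 q7-b->q12 q8-a->q12 q8-b->q13 q9-a->q13 q9-b->q14 q10-a->q10 q10-b->q10 q11-a->q10 q11-b->q15 q12-a->q15 q12-b->q16 q13-a->q16 q13-b->q17 q14-a->q17 q14-b->q0 q15-a->q10 q15-b->q18 q16-a->q18 q16-b->q19 q17-a->q19 q17-b->q1 q18-a->q10 q18-b->q20 q19-a->q20 q19-b->q3 q20-a->q10 q20-b->q6

Build one automaton per condition and run them in lockstep. The first has 5 states tracking the input length modulo 5; the second has 5 states tracking the count of `a`s, saturating at 4. A product state is a pair (one from each), accepting exactly when both do. Minimizing collapses redundant product states.
A 21-state machine:
          a    b  
>  q0     q1   q2 
   q1     q3   q4 
   q2     q4   q5 
   q3     q6   q7 
   q4     q7   q8 
   q5     q8   q9 
 * q6    q10  q11 
 * q7    q11  q12 
 * q8    q12  q13 
 * q9    q13  q14 
   q10   q10  q10 
   q11   q10  q15 
   q12   q15  q16 
   q13   q16  q17 
   q14   q17   q0 
   q15   q10  q18 
   q16   q18  q19 
   q17   q19   q1 
   q18   q10  q20 
   q19   q20   q3 
   q20   q10   q6 
(> = start, * = accepting)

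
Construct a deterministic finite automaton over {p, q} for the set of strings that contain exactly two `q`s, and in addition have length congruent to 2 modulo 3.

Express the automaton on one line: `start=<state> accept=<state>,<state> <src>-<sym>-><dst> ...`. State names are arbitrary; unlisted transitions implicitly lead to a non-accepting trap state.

Run two small machines in parallel and take their product. The first has 4 states tracking the count of `q`s, saturating at 3; the second has 3 states tracking the input length modulo 3. A product state is a pair (one from each), accepting exactly when both do. Equivalent product states are then merged.
10 states suffice.
        p   q  
>  S0   S1  S2 
   S1   S3  S4 
   S2   S4  S5 
   S3   S0  S6 
   S4   S6  S7 
 * S5   S7  S8 
   S6   S2  S9 
   S7   S9  S8 
   S8   S8  S8 
   S9   S5  S8 
(> = start, * = accepting)

start=S0 accept=S5 S0-p->S1 S0-q->S2 S1-p->S3 S1-q->S4 S2-p->S4 S2-q->S5 S3-p->S0 S3-q->S6 S4-p->S6 S4-q->S7 S5-p->S7 S5-q->S8 S6-p->S2 S6-q->S9 S7-p->S9 S7-q->S8 S8-p->S8 S8-q->S8 S9-p->S5 S9-q->S8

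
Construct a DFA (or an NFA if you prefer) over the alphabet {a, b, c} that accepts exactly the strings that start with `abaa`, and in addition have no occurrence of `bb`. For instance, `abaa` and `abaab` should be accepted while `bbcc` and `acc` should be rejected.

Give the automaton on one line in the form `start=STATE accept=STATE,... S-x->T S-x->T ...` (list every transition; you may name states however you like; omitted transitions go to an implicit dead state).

Build one automaton per condition and run them in lockstep. One (6 states) tracks whether the input so far still matches the prefix `abaa`; the other (3 states) tracks partial matches of the forbidden pattern `bb`. Each combined state is a pair, one component from each; accept when both components accept.
A 10-state machine:
        a   b   c  
>  q0   q1  q2  q3 
   q1   q3  q4  q3 
   q2   q3  q5  q3 
   q3   q3  q2  q3 
   q4   q6  q5  q3 
   q5   q5  q5  q5 
   q6   q7  q2  q3 
 * q7   q7  q8  q7 
 * q8   q7  q9  q7 
   q9   q9  q9  q9 
(> = start, * = accepting)

start=q0 accept=q7,q8 q0-a->q1 q0-b->q2 q0-c->q3 q1-a->q3 q1-b->q4 q1-c->q3 q2-a->q3 q2-b->q5 q2-c->q3 q3-a->q3 q3-b->q2 q3-c->q3 q4-a->q6 q4-b->q5 q4-c->q3 q5-a->q5 q5-b->q5 q5-c->q5 q6-a->q7 q6-b->q2 q6-c->q3 q7-a->q7 q7-b->q8 q7-c->q7 q8-a->q7 q8-b->q9 q8-c->q7 q9-a->q9 q9-b->q9 q9-c->q9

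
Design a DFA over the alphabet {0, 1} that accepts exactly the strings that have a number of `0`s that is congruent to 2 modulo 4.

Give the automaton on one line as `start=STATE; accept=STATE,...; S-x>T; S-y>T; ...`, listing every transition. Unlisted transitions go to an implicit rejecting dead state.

start=S0; accept=S2; S0-0>S1; S0-1>S0; S1-0>S2; S1-1>S1; S2-0>S3; S2-1>S2; S3-0>S0; S3-1>S3

Keep the running count of `0`s modulo 4: each `0` advances along the cycle S0 → S1 → S2 → S3 → S0 while other symbols loop. Accept at S2.
A 4-state machine:
        0   1  
>  S0   S1  S0 
   S1   S2  S1 
 * S2   S3  S2 
   S3   S0  S3 
(> = start, * = accepting)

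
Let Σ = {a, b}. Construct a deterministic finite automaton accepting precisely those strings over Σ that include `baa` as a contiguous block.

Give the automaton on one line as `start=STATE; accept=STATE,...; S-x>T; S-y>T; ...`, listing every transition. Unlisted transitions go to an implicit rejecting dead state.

States q0..q2 record the length of the longest prefix of `baa` that matches the current input suffix. Reaching q3 means `baa` has been seen, and we stay there forever. Accept from q3.
A 4-state machine:
        a   b  
>  q0   q0  q1 
   q1   q2  q1 
   q2   q3  q1 
 * q3   q3  q3 
(> = start, * = accepting)

start=q0; accept=q3; q0-a>q0; q0-b>q1; q1-a>q2; q1-b>q1; q2-a>q3; q2-b>q1; q3-a>q3; q3-b>q3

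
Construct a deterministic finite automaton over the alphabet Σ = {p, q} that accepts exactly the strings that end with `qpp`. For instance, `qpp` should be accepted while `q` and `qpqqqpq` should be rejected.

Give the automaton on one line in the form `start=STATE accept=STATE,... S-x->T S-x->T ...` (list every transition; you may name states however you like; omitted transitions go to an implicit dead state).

Let each state record the length of the longest suffix of the input read so far that is also a prefix of `qpp`. s1 means the last symbol is `q`; s2 means the last 2 symbols are `qp`; s3 means the last 3 symbols are `qpp`. Accept only at s3, where the string currently ends in `qpp`.
A 4-state machine:
        p   q  
>  s0   s0  s1 
   s1   s2  s1 
   s2   s3  s1 
 * s3   s0  s1 
(> = start, * = accepting)

start=s0 accept=s3 s0-p->s0 s0-q->s1 s1-p->s2 s1-q->s1 s2-p->s3 s2-q->s1 s3-p->s0 s3-q->s1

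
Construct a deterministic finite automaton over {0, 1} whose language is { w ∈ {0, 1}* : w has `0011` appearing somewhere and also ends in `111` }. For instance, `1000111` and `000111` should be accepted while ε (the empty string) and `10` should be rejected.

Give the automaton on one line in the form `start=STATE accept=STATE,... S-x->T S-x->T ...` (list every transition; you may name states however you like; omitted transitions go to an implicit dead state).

start=q0 accept=q9 q0-0->q1 q0-1->q2 q1-0->q3 q1-1->q2 q2-0->q1 q2-1->q4 q3-0->q3 q3-1->q5 q4-0->q1 q4-1->q6 q5-0->q1 q5-1->q7 q6-0->q1 q6-1->q6 q7-0->q8 q7-1->q9 q8-0->q8 q8-1->q10 q9-0->q8 q9-1->q9 q10-0->q8 q10-1->q7

Run two small machines in parallel and take their product. One (5 states) tracks whether and how much of `0011` has been seen; the other (4 states) tracks how much of the suffix `111` has currently been matched. Each combined state is a pair, one component from each; accept when both components accept.
An 11-state machine:
          0    1  
>  q0     q1   q2 
   q1     q3   q2 
   q2     q1   q4 
   q3     q3   q5 
   q4     q1   q6 
   q5     q1   q7 
   q6     q1   q6 
   q7     q8   q9 
   q8     q8  q10 
 * q9     q8   q9 
   q10    q8   q7 
(> = start, * = accepting)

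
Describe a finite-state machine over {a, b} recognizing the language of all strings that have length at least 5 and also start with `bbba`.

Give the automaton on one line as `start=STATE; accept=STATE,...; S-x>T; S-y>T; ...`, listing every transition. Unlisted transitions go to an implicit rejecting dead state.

Build one automaton per condition and run them in lockstep. The first has 7 states tracking the input length, saturating at 6; the second has 6 states tracking whether the input so far still matches the prefix `bbba`. A product state is a pair (one from each), accepting exactly when both do.
13 states suffice.
          a    b  
>  S0     S1   S2 
   S1     S3   S3 
   S2     S3   S4 
   S3     S5   S5 
   S4     S5   S6 
   S5     S7   S7 
   S6     S8   S7 
   S7     S9   S9 
   S8    S10  S10 
   S9    S11  S11 
 * S10   S12  S12 
   S11   S11  S11 
 * S12   S12  S12 
(> = start, * = accepting)

start=S0; accept=S10,S12; S0-a>S1; S0-b>S2; S1-a>S3; S1-b>S3; S2-a>S3; S2-b>S4; S3-a>S5; S3-b>S5; S4-a>S5; S4-b>S6; S5-a>S7; S5-b>S7; S6-a>S8; S6-b>S7; S7-a>S9; S7-b>S9; S8-a>S10; S8-b>S10; S9-a>S11; S9-b>S11; S10-a>S12; S10-b>S12; S11-a>S11; S11-b>S11; S12-a>S12; S12-b>S12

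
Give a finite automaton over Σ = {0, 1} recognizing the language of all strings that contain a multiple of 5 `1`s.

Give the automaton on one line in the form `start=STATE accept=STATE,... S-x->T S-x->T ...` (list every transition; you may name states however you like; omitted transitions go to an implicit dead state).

start=S0 accept=S0 S0-0->S0 S0-1->S1 S1-0->S1 S1-1->S2 S2-0->S2 S2-1->S3 S3-0->S3 S3-1->S4 S4-0->S4 S4-1->S0

The only thing that matters is how many `1`s have appeared, reduced mod 5. Use one state per residue: S0 for 0, …, S4 for 4. Reading `1` moves to the next residue; anything else stays put. S0 is accepting.
A 5-state machine:
        0   1  
>* S0   S0  S1 
   S1   S1  S2 
   S2   S2  S3 
   S3   S3  S4 
   S4   S4  S0 
(> = start, * = accepting)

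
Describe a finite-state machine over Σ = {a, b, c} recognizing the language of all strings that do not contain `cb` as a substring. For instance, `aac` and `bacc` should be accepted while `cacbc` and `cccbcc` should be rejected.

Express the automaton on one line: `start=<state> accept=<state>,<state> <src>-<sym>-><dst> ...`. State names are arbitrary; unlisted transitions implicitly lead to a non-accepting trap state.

Track partial matches of the forbidden pattern `cb`. State q2 is a dead state reached once `cb` has occurred; every other state accepts. q0 means no part of `cb` is currently matched.
        a   b   c  
>* q0   q0  q0  q1 
 * q1   q0  q2  q1 
   q2   q2  q2  q2 
(> = start, * = accepting)

start=q0 accept=q0,q1 q0-a->q0 q0-b->q0 q0-c->q1 q1-a->q0 q1-b->q2 q1-c->q1 q2-a->q2 q2-b->q2 q2-c->q2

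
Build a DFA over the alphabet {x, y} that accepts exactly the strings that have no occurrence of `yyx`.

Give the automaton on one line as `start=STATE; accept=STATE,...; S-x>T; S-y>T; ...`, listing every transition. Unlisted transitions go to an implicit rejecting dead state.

start=S0; accept=S0,S1,S2; S0-x>S0; S0-y>S1; S1-x>S0; S1-y>S2; S2-x>S3; S2-y>S2; S3-x>S3; S3-y>S3

This is the complement of 'contains `yyx`'. Use the same substring-matching states — S0 through S3 holding how much of `yyx` has just been matched — but flip the accepting set: everything except the trap S3 accepts.
With 4 states:
        x   y  
>* S0   S0  S1 
 * S1   S0  S2 
 * S2   S3  S2 
   S3   S3  S3 
(> = start, * = accepting)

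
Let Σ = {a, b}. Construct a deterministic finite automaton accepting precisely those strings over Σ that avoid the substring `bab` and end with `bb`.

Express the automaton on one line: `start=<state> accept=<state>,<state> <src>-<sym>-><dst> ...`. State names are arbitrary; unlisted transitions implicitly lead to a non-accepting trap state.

start=q0 accept=q3 q0-a->q0 q0-b->q1 q1-a->q2 q1-b->q3 q2-a->q0 q2-b->q4 q3-a->q2 q3-b->q3 q4-a->q4 q4-b->q4

Build one automaton per condition and run them in lockstep. One (4 states) tracks partial matches of the forbidden pattern `bab`; the other (3 states) tracks how much of the suffix `bb` has currently been matched. Each combined state is a pair, one component from each; accept when both components accept. Equivalent product states are then merged.
A 5-state machine:
        a   b  
>  q0   q0  q1 
   q1   q2  q3 
   q2   q0  q4 
 * q3   q2  q3 
   q4   q4  q4 
(> = start, * = accepting)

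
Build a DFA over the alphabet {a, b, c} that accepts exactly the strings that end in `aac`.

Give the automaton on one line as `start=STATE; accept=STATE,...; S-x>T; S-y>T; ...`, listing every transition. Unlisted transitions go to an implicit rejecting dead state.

start=S0; accept=S3; S0-a>S1; S0-b>S0; S0-c>S0; S1-a>S2; S1-b>S0; S1-c>S0; S2-a>S2; S2-b>S0; S2-c>S3; S3-a>S1; S3-b>S0; S3-c>S0

Let each state record the length of the longest suffix of the input read so far that is also a prefix of `aac`. S1 means the last symbol is `a`; S2 means the last 2 symbols are `aa`; S3 means the last 3 symbols are `aac`. Accept only at S3, where the string currently ends in `aac`.
With 4 states:
        a   b   c  
>  S0   S1  S0  S0 
   S1   S2  S0  S0 
   S2   S2  S0  S3 
 * S3   S1  S0  S0 
(> = start, * = accepting)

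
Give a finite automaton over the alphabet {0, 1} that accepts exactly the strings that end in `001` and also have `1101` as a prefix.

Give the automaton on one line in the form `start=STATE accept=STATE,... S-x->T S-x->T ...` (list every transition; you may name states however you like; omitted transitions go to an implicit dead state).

start=S0 accept=S11 S0-0->S1 S0-1->S2 S1-0->S3 S1-1->S4 S2-0->S1 S2-1->S5 S3-0->S3 S3-1->S6 S4-0->S1 S4-1->S4 S5-0->S7 S5-1->S4 S6-0->S1 S6-1->S4 S7-0->S3 S7-1->S8 S8-0->S9 S8-1->S8 S9-0->S10 S9-1->S8 S10-0->S10 S10-1->S11 S11-0->S9 S11-1->S8

Handle the two conditions separately and then intersect. The first has 4 states tracking how much of the suffix `001` has currently been matched; the second has 6 states tracking whether the input so far still matches the prefix `1101`. A product state is a pair (one from each), accepting exactly when both do.
12 states suffice.
          0    1  
>  S0     S1   S2 
   S1     S3   S4 
   S2     S1   S5 
   S3     S3   S6 
   S4     S1   S4 
   S5     S7   S4 
   S6     S1   S4 
   S7     S3   S8 
   S8     S9   S8 
   S9    S10   S8 
   S10   S10  S11 
 * S11    S9   S8 
(> = start, * = accepting)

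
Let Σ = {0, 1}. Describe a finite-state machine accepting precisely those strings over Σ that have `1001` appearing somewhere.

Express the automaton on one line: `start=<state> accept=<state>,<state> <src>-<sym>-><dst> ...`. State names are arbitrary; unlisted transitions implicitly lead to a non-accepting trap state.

Track how much of `1001` has been matched so far: state A is no progress, E is the absorbing accept state reached once `1001` has occurred. Intermediate states record partial matches; on a mismatch, fall back to the longest reusable overlap.
       0  1 
>  A   A  B 
   B   C  B 
   C   D  B 
   D   A  E 
 * E   E  E 
(> = start, * = accepting)

start=A accept=E A-0->A A-1->B B-0->C B-1->B C-0->D C-1->B D-0->A D-1->E E-0->E E-1->E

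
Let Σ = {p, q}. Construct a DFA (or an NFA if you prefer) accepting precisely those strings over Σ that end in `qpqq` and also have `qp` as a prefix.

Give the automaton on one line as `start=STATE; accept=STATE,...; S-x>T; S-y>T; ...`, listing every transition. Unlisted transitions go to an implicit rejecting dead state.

Run two small machines in parallel and take their product. One (5 states) tracks how much of the suffix `qpqq` has currently been matched; the other (4 states) tracks whether the input so far still matches the prefix `qp`. Each combined state is a pair, one component from each; accept when both components accept. Equivalent product states are then merged.
An 8-state machine:
       p  q 
>  A   B  C 
   B   B  B 
   C   D  B 
   D   E  F 
   E   E  G 
   F   D  H 
   G   D  G 
 * H   D  G 
(> = start, * = accepting)

start=A; accept=H; A-p>B; A-q>C; B-p>B; B-q>B; C-p>D; C-q>B; D-p>E; D-q>F; E-p>E; E-q>G; F-p>D; F-q>H; G-p>D; G-q>G; H-p>D; H-q>G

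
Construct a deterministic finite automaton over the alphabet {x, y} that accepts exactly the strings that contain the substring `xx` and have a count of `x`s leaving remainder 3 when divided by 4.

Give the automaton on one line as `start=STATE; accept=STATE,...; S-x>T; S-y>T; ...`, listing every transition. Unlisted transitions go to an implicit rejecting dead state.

start=q0; accept=q4; q0-x>q1; q0-y>q0; q1-x>q2; q1-y>q3; q2-x>q4; q2-y>q2; q3-x>q5; q3-y>q3; q4-x>q6; q4-y>q4; q5-x>q4; q5-y>q7; q6-x>q8; q6-y>q6; q7-x>q9; q7-y>q7; q8-x>q2; q8-y>q8; q9-x>q6; q9-y>q10; q10-x>q11; q10-y>q10; q11-x>q8; q11-y>q0

Build one automaton per condition and run them in lockstep. One (3 states) tracks whether and how much of `xx` has been seen; the other (4 states) tracks the count of `x`s modulo 4. Each combined state is a pair, one component from each; accept when both components accept.
          x    y  
>  q0     q1   q0 
   q1     q2   q3 
   q2     q4   q2 
   q3     q5   q3 
 * q4     q6   q4 
   q5     q4   q7 
   q6     q8   q6 
   q7     q9   q7 
   q8     q2   q8 
   q9     q6  q10 
   q10   q11  q10 
   q11    q8   q0 
(> = start, * = accepting)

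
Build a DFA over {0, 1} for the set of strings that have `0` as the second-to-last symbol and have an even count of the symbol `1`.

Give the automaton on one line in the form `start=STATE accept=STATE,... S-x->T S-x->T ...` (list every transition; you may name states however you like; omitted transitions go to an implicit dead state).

Build one automaton per condition and run them in lockstep. One (7 states) tracks the last 2 symbols read; the other (2 states) tracks the count of `1`s modulo 2. Each combined state is a pair, one component from each; accept when both components accept.
With 11 states:
          0    1  
>  s0     s1   s2 
   s1     s3   s4 
   s2     s5   s6 
 * s3     s3   s4 
   s4     s5   s6 
   s5     s7   s8 
   s6     s9  s10 
   s7     s7   s8 
 * s8     s9  s10 
   s9     s3   s4 
   s10    s5   s6 
(> = start, * = accepting)

start=s0 accept=s3,s8 s0-0->s1 s0-1->s2 s1-0->s3 s1-1->s4 s2-0->s5 s2-1->s6 s3-0->s3 s3-1->s4 s4-0->s5 s4-1->s6 s5-0->s7 s5-1->s8 s6-0->s9 s6-1->s10 s7-0->s7 s7-1->s8 s8-0->s9 s8-1->s10 s9-0->s3 s9-1->s4 s10-0->s5 s10-1->s6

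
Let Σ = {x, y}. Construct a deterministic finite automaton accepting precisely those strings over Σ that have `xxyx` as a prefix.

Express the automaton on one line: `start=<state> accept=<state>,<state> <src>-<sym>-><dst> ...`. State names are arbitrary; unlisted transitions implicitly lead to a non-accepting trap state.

start=S0 accept=S4 S0-x->S1 S0-y->S5 S1-x->S2 S1-y->S5 S2-x->S5 S2-y->S3 S3-x->S4 S3-y->S5 S4-x->S4 S4-y->S4 S5-x->S5 S5-y->S5

Walk along `xxyx` while the input agrees: from S0 take `x` to S1, and so on. Any deviation drops to the rejecting sink S5. Once S4 is reached the prefix is confirmed and every continuation is accepted.
A 6-state machine:
        x   y  
>  S0   S1  S5 
   S1   S2  S5 
   S2   S5  S3 
   S3   S4  S5 
 * S4   S4  S4 
   S5   S5  S5 
(> = start, * = accepting)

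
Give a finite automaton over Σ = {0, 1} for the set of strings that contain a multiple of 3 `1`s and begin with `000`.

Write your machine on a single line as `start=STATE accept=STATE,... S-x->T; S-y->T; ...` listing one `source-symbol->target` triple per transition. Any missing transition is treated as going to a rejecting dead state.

start=q0; accept=q4; q0-0->q1; q0-1->q2; q1-0->q3; q1-1->q2; q2-0->q2; q2-1->q2; q3-0->q4; q3-1->q2; q4-0->q4; q4-1->q5; q5-0->q5; q5-1->q6; q6-0->q6; q6-1->q4

Handle the two conditions separately and then intersect. One (3 states) tracks the count of `1`s modulo 3; the other (5 states) tracks whether the input so far still matches the prefix `000`. Each combined state is a pair, one component from each; accept when both components accept. Equivalent product states are then merged.
With 7 states:
        0   1  
>  q0   q1  q2 
   q1   q3  q2 
   q2   q2  q2 
   q3   q4  q2 
 * q4   q4  q5 
   q5   q5  q6 
   q6   q6  q4 
(> = start, * = accepting)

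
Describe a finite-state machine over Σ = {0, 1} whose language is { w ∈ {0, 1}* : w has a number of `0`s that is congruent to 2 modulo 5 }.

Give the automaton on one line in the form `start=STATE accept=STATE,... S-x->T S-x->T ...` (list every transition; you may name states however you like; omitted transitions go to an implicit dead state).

start=A accept=C A-0->B A-1->A B-0->C B-1->B C-0->D C-1->C D-0->E D-1->D E-0->A E-1->E

Keep the running count of `0`s modulo 5: each `0` advances along the cycle A → B → C → D → E → A while other symbols loop. Accept at C.
5 states suffice.
       0  1 
>  A   B  A 
   B   C  B 
 * C   D  C 
   D   E  D 
   E   A  E 
(> = start, * = accepting)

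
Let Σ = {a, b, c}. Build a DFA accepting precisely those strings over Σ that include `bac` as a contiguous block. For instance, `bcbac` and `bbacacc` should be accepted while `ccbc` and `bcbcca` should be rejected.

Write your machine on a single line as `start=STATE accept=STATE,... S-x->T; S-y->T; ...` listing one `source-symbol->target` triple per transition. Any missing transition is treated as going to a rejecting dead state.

Track how much of `bac` has been matched so far: state q0 is no progress, q3 is the absorbing accept state reached once `bac` has occurred. Intermediate states record partial matches; on a mismatch, fall back to the longest reusable overlap.
4 states suffice.
        a   b   c  
>  q0   q0  q1  q0 
   q1   q2  q1  q0 
   q2   q0  q1  q3 
 * q3   q3  q3  q3 
(> = start, * = accepting)

start=q0; accept=q3; q0-a->q0; q0-b->q1; q0-c->q0; q1-a->q2; q1-b->q1; q1-c->q0; q2-a->q0; q2-b->q1; q2-c->q3; q3-a->q3; q3-b->q3; q3-c->q3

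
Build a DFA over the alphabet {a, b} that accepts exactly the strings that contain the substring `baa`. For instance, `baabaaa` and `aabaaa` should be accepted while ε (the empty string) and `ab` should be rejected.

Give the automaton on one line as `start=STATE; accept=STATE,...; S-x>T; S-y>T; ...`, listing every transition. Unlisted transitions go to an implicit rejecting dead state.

Track how much of `baa` has been matched so far: state q0 is no progress, q3 is the absorbing accept state reached once `baa` has occurred. Intermediate states record partial matches; on a mismatch, fall back to the longest reusable overlap.
4 states suffice.
        a   b  
>  q0   q0  q1 
   q1   q2  q1 
   q2   q3  q1 
 * q3   q3  q3 
(> = start, * = accepting)

start=q0; accept=q3; q0-a>q0; q0-b>q1; q1-a>q2; q1-b>q1; q2-a>q3; q2-b>q1; q3-a>q3; q3-b>q3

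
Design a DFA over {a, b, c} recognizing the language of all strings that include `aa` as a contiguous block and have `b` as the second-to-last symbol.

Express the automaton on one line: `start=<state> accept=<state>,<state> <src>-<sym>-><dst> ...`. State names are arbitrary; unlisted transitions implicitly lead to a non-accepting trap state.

start=q0 accept=q15,q16,q17 q0-a->q1 q0-b->q2 q0-c->q3 q1-a->q4 q1-b->q5 q1-c->q6 q2-a->q7 q2-b->q8 q2-c->q9 q3-a->q10 q3-b->q11 q3-c->q12 q4-a->q4 q4-b->q13 q4-c->q14 q5-a->q7 q5-b->q8 q5-c->q9 q6-a->q10 q6-b->q11 q6-c->q12 q7-a->q4 q7-b->q5 q7-c->q6 q8-a->q7 q8-b->q8 q8-c->q9 q9-a->q10 q9-b->q11 q9-c->q12 q10-a->q4 q10-b->q5 q10-c->q6 q11-a->q7 q11-b->q8 q11-c->q9 q12-a->q10 q12-b->q11 q12-c->q12 q13-a->q15 q13-b->q16 q13-c->q17 q14-a->q18 q14-b->q19 q14-c->q20 q15-a->q4 q15-b->q13 q15-c->q14 q16-a->q15 q16-b->q16 q16-c->q17 q17-a->q18 q17-b->q19 q17-c->q20 q18-a->q4 q18-b->q13 q18-c->q14 q19-a->q15 q19-b->q16 q19-c->q17 q20-a->q18 q20-b->q19 q20-c->q20

Build one automaton per condition and run them in lockstep. One (3 states) tracks whether and how much of `aa` has been seen; the other (13 states) tracks the last 2 symbols read. Each combined state is a pair, one component from each; accept when both components accept.
A 21-state machine:
          a    b    c  
>  q0     q1   q2   q3 
   q1     q4   q5   q6 
   q2     q7   q8   q9 
   q3    q10  q11  q12 
   q4     q4  q13  q14 
   q5     q7   q8   q9 
   q6    q10  q11  q12 
   q7     q4   q5   q6 
   q8     q7   q8   q9 
   q9    q10  q11  q12 
   q10    q4   q5   q6 
   q11    q7   q8   q9 
   q12   q10  q11  q12 
   q13   q15  q16  q17 
   q14   q18  q19  q20 
 * q15    q4  q13  q14 
 * q16   q15  q16  q17 
 * q17   q18  q19  q20 
   q18    q4  q13  q14 
   q19   q15  q16  q17 
   q20   q18  q19  q20 
(> = start, * = accepting)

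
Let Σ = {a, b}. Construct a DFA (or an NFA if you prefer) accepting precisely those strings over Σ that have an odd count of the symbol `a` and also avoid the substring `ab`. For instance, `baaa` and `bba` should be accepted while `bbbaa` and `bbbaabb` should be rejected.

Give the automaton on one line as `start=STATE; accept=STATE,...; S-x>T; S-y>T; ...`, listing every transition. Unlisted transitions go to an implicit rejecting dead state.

start=S0; accept=S1; S0-a>S1; S0-b>S0; S1-a>S2; S1-b>S3; S2-a>S1; S2-b>S4; S3-a>S4; S3-b>S3; S4-a>S3; S4-b>S4

Run two small machines in parallel and take their product. The first has 2 states tracking the count of `a`s modulo 2; the second has 3 states tracking partial matches of the forbidden pattern `ab`. A product state is a pair (one from each), accepting exactly when both do.
With 5 states:
        a   b  
>  S0   S1  S0 
 * S1   S2  S3 
   S2   S1  S4 
   S3   S4  S3 
   S4   S3  S4 
(> = start, * = accepting)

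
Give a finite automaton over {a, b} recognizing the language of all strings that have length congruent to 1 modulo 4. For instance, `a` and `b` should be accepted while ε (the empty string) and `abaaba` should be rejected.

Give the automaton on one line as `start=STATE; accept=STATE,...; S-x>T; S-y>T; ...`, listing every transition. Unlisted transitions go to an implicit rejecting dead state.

start=S0; accept=S1; S0-a>S1; S0-b>S1; S1-a>S2; S1-b>S2; S2-a>S3; S2-b>S3; S3-a>S0; S3-b>S0

Only the length mod 4 matters, so use a 4-cycle: from any state, every input symbol moves to the next state, wrapping S3 back to S0. Mark S1 accepting.
4 states suffice.
        a   b  
>  S0   S1  S1 
 * S1   S2  S2 
   S2   S3  S3 
   S3   S0  S0 
(> = start, * = accepting)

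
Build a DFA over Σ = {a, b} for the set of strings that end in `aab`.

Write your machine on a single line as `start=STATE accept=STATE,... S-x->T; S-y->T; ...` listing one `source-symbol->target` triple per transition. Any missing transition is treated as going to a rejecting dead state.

Let each state record the length of the longest suffix of the input read so far that is also a prefix of `aab`. q1 means the last symbol is `a`; q2 means the last 2 symbols are `aa`; q3 means the last 3 symbols are `aab`. Accept only at q3, where the string currently ends in `aab`.
With 4 states:
        a   b  
>  q0   q1  q0 
   q1   q2  q0 
   q2   q2  q3 
 * q3   q1  q0 
(> = start, * = accepting)

start=q0; accept=q3; q0-a->q1; q0-b->q0; q1-a->q2; q1-b->q0; q2-a->q2; q2-b->q3; q3-a->q1; q3-b->q0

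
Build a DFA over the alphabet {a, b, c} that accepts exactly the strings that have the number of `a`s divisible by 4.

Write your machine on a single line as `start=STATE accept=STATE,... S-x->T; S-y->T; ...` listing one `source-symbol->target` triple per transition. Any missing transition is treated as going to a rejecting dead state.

The only thing that matters is how many `a`s have appeared, reduced mod 4. Use one state per residue: q0 for 0, …, q3 for 3. Reading `a` moves to the next residue; anything else stays put. q0 is accepting.
4 states suffice.
        a   b   c  
>* q0   q1  q0  q0 
   q1   q2  q1  q1 
   q2   q3  q2  q2 
   q3   q0  q3  q3 
(> = start, * = accepting)

start=q0; accept=q0; q0-a->q1; q0-b->q0; q0-c->q0; q1-a->q2; q1-b->q1; q1-c->q1; q2-a->q3; q2-b->q2; q2-c->q2; q3-a->q0; q3-b->q3; q3-c->q3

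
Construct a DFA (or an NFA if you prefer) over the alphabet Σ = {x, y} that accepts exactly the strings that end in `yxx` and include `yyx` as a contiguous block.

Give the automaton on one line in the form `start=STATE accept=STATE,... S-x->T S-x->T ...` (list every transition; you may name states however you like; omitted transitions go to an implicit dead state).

Build one automaton per condition and run them in lockstep. One (4 states) tracks how much of the suffix `yxx` has currently been matched; the other (4 states) tracks whether and how much of `yyx` has been seen. Each combined state is a pair, one component from each; accept when both components accept. After merging equivalent states the machine shrinks.
With 6 states:
        x   y  
>  q0   q0  q1 
   q1   q0  q2 
   q2   q3  q2 
   q3   q4  q2 
 * q4   q5  q2 
   q5   q5  q2 
(> = start, * = accepting)

start=q0 accept=q4 q0-x->q0 q0-y->q1 q1-x->q0 q1-y->q2 q2-x->q3 q2-y->q2 q3-x->q4 q3-y->q2 q4-x->q5 q4-y->q2 q5-x->q5 q5-y->q2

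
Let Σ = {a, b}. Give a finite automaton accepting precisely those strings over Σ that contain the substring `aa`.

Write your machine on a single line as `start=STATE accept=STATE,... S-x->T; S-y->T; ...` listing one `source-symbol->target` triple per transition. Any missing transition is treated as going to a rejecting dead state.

Track how much of `aa` has been matched so far: state q0 is no progress, q2 is the absorbing accept state reached once `aa` has occurred. Intermediate states record partial matches; on a mismatch, fall back to the longest reusable overlap.
A 3-state machine:
        a   b  
>  q0   q1  q0 
   q1   q2  q0 
 * q2   q2  q2 
(> = start, * = accepting)

start=q0; accept=q2; q0-a->q1; q0-b->q0; q1-a->q2; q1-b->q0; q2-a->q2; q2-b->q2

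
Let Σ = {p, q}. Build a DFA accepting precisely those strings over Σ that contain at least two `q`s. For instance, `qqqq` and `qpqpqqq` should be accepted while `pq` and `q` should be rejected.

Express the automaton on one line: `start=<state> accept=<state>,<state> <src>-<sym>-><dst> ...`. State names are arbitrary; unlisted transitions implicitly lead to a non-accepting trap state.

Count `q`s, saturating at 3: states S0 through S2 mean 0 through 2 `q`s seen; S3 means more than 2. Each `q` increments (capped at S3); other symbols loop. Accept from {S2, S3}.
A 4-state machine:
        p   q  
>  S0   S0  S1 
   S1   S1  S2 
 * S2   S2  S3 
 * S3   S3  S3 
(> = start, * = accepting)

start=S0 accept=S2,S3 S0-p->S0 S0-q->S1 S1-p->S1 S1-q->S2 S2-p->S2 S2-q->S3 S3-p->S3 S3-q->S3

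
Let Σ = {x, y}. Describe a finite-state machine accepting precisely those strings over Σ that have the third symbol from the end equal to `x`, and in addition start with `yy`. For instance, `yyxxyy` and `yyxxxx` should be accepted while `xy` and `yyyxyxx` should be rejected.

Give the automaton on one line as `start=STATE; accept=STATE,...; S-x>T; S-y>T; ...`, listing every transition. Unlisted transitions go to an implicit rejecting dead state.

start=S0; accept=S7,S8,S9,S10; S0-x>S1; S0-y>S2; S1-x>S1; S1-y>S1; S2-x>S1; S2-y>S3; S3-x>S4; S3-y>S3; S4-x>S5; S4-y>S6; S5-x>S7; S5-y>S8; S6-x>S9; S6-y>S10; S7-x>S7; S7-y>S8; S8-x>S9; S8-y>S10; S9-x>S5; S9-y>S6; S10-x>S4; S10-y>S3

Build one automaton per condition and run them in lockstep. One (15 states) tracks the last 3 symbols read; the other (4 states) tracks whether the input so far still matches the prefix `yy`. Each combined state is a pair, one component from each; accept when both components accept. Minimizing collapses redundant product states.
An 11-state machine:
          x    y  
>  S0     S1   S2 
   S1     S1   S1 
   S2     S1   S3 
   S3     S4   S3 
   S4     S5   S6 
   S5     S7   S8 
   S6     S9  S10 
 * S7     S7   S8 
 * S8     S9  S10 
 * S9     S5   S6 
 * S10    S4   S3 
(> = start, * = accepting)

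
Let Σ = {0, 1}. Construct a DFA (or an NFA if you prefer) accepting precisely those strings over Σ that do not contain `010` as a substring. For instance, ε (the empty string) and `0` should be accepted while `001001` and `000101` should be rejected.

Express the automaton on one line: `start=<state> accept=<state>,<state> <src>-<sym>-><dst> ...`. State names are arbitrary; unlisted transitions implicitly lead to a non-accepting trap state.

Track partial matches of the forbidden pattern `010`. State q3 is a dead state reached once `010` has occurred; every other state accepts. q0 means no part of `010` is currently matched.
With 4 states:
        0   1  
>* q0   q1  q0 
 * q1   q1  q2 
 * q2   q3  q0 
   q3   q3  q3 
(> = start, * = accepting)

start=q0 accept=q0,q1,q2 q0-0->q1 q0-1->q0 q1-0->q1 q1-1->q2 q2-0->q3 q2-1->q0 q3-0->q3 q3-1->q3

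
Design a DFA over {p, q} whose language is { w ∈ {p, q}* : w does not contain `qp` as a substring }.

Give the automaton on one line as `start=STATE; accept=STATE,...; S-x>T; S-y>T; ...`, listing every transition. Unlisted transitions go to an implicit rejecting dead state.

start=S0; accept=S0,S1; S0-p>S0; S0-q>S1; S1-p>S2; S1-q>S1; S2-p>S2; S2-q>S2

This is the complement of 'contains `qp`'. Use the same substring-matching states — S0 through S2 holding how much of `qp` has just been matched — but flip the accepting set: everything except the trap S2 accepts.
With 3 states:
        p   q  
>* S0   S0  S1 
 * S1   S2  S1 
   S2   S2  S2 
(> = start, * = accepting)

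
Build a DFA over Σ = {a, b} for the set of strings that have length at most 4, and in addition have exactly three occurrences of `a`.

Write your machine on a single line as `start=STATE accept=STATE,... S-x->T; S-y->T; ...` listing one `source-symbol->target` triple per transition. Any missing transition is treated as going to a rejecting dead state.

Build one automaton per condition and run them in lockstep. The first has 6 states tracking the input length, saturating at 5; the second has 5 states tracking the count of `a`s, saturating at 4. A product state is a pair (one from each), accepting exactly when both do. Equivalent product states are then merged.
        a   b  
>  q0   q1  q2 
   q1   q3  q4 
   q2   q4  q5 
   q3   q6  q7 
   q4   q7  q5 
   q5   q5  q5 
 * q6   q5  q8 
   q7   q8  q5 
 * q8   q5  q5 
(> = start, * = accepting)

start=q0; accept=q6,q8; q0-a->q1; q0-b->q2; q1-a->q3; q1-b->q4; q2-a->q4; q2-b->q5; q3-a->q6; q3-b->q7; q4-a->q7; q4-b->q5; q5-a->q5; q5-b->q5; q6-a->q5; q6-b->q8; q7-a->q8; q7-b->q5; q8-a->q5; q8-b->q5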